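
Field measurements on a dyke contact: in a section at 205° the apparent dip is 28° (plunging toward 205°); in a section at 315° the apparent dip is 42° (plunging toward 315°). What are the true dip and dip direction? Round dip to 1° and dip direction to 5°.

The two traces are lines in the plane: v₁ = (sin 205°·cos 28°, cos 205°·cos 28°, −sin 28°), v₂ = (sin 315°·cos 42°, cos 315°·cos 42°, −sin 42°).
The plane normal is n = v₁ × v₂ ∝ (-0.782, 0.003, 0.617).
True dip = arccos(n_z / |n|) = arccos(0.6191) = 51.8°.
Dip direction = atan2(-0.782, 0.003) = 270° (azimuth of n's horizontal projection).

true dip 52°, dip direction 270°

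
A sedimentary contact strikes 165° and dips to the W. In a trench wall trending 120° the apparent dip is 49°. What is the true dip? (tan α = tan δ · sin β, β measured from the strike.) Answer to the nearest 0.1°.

β = acute angle between strike 165° and section 120° = 45°.
tan δ = tan α / sin β = tan 49° / sin 45° = 1.1504 / 0.7071 = 1.6269
δ = arctan(1.6269) = 58.42°

58.4°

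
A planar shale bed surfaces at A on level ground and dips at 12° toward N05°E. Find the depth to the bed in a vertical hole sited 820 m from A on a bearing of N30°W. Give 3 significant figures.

143 m

The hole lies 35° from the dip direction, so the down-dip offset is 820 × cos 35° = 671.70 m.
Depth = down-dip offset × tan(dip) = 671.70 × tan 12° = 671.70 × 0.2126
Depth = 142.78 m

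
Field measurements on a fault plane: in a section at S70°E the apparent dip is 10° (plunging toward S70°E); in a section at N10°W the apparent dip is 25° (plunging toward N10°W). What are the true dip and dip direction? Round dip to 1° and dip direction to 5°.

Represent each trace as a vector plunging at its apparent dip toward its trend (east-north-up frame): v₁ = (0.925, -0.337, -0.174), v₂ = (-0.157, 0.893, -0.423).
n = v₁ × v₂ = (0.297, 0.418, 0.773) (taken with n_z > 0).
True dip = arccos(n_z / |n|) = arccos(0.8330) = 33.6°.
The horizontal component of n points toward azimuth atan2(n_x, n_y) = 35°, the dip direction.

true dip 34°, dip direction 035°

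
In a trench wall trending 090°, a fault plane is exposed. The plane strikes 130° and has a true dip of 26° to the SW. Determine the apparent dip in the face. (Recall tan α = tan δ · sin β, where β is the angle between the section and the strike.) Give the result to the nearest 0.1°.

Angle between strike (130°) and section (090°): β = 40°.
tan α = tan 26° × sin 40° = 0.4877 × 0.6428 = 0.3135
α = arctan(0.3135) = 17.41°

17.4°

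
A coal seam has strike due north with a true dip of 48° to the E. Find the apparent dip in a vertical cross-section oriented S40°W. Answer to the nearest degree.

Angle between strike (due north) and section (S40°W): β = 40°.
tan(apparent dip) = tan 48° · sin 40° = 0.7139
apparent dip = arctan 0.7139 = 35.52°

36°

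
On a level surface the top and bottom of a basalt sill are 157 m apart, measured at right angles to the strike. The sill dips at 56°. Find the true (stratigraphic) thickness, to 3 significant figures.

True thickness t = w · sin(dip) = 157 × sin 56°
t = 157 × 0.8290 = 130.159 m

130 m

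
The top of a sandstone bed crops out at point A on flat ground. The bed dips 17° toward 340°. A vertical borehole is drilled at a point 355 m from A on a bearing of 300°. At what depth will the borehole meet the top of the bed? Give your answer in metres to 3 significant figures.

83.1 m

The hole lies 40° from the dip direction, so the down-dip offset is 355 × cos 40° = 271.95 m.
Depth = down-dip offset × tan(dip) = 271.95 × tan 17° = 271.95 × 0.3057
Depth = 83.14 m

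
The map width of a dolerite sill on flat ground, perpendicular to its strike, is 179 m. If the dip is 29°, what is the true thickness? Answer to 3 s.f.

86.8 m

True thickness t = w · sin(dip) = 179 × sin 29°
t = 179 × 0.4848 = 86.781 m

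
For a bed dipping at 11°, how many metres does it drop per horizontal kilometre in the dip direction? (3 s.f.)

194 m

drop per km = 1000 × tan 11° = 1000 × 0.1944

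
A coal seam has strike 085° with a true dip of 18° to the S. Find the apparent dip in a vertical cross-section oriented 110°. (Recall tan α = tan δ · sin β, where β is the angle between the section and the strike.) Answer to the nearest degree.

8°

The section lies 25° from the strike.
tan α = tan 18° × sin 25° = 0.3249 × 0.4226 = 0.1373
apparent dip = arctan 0.1373 = 7.82°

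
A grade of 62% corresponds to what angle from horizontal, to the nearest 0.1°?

tan θ = 62/100 = 0.6200
θ = arctan(0.6200) = 31.80°

31.8°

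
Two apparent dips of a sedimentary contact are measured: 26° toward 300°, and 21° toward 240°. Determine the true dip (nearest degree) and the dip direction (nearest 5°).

The two traces are lines in the plane: v₁ = (sin 300°·cos 26°, cos 300°·cos 26°, −sin 26°), v₂ = (sin 240°·cos 21°, cos 240°·cos 21°, −sin 21°).
Cross product v₁ × v₂ gives the pole to the plane: n ∝ (-0.366, 0.075, 0.727).
tan δ = √(n_x²+n_y²)/n_z = 0.373/0.727, so δ = 27.2°.
Dip direction = azimuth of (n_x, n_y) = atan2(-0.366, 0.075) = 282°.

true dip 27°, dip direction 280°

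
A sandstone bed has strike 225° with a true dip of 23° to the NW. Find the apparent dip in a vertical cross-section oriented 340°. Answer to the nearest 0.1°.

The section lies 65° from the strike.
tan(apparent dip) = tan 23° · sin 65° = 0.3847
α = arctan(0.3847) = 21.04°

21.0°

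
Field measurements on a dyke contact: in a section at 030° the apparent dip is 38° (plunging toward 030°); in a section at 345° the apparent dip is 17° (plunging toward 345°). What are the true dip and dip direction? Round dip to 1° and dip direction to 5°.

true dip 41°, dip direction 055°

The two traces are lines in the plane: v₁ = (sin 30°·cos 38°, cos 30°·cos 38°, −sin 38°), v₂ = (sin 345°·cos 17°, cos 345°·cos 17°, −sin 17°).
The plane normal is n = v₁ × v₂ ∝ (0.369, 0.268, 0.533).
True dip = arccos(n_z / |n|) = arccos(0.7598) = 40.6°.
Dip direction = azimuth of (n_x, n_y) = atan2(0.369, 0.268) = 54°.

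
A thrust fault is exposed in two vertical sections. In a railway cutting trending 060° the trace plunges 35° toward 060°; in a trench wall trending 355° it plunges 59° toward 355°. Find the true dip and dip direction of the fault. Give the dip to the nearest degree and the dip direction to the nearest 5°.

true dip 59°, dip direction 355°

Each apparent-dip line lies in the plane. As unit vectors (x east, y north, z up), v₁ plunges 35°→060° and v₂ plunges 59°→355°.
The plane normal is n = v₁ × v₂ ∝ (-0.057, 0.634, 0.382).
Dip δ = arctan(|n_h|/n_z) = arctan(0.636/0.382) = 59.0°.
The horizontal component of n points toward azimuth atan2(n_x, n_y) = 355°, the dip direction.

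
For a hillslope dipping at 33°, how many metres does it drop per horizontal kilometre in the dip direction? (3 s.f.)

649 m

drop per km = 1000 × tan 33° = 1000 × 0.6494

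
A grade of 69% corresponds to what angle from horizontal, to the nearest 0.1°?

tan θ = 69/100 = 0.6900
θ = arctan(0.6900) = 34.61°

34.6°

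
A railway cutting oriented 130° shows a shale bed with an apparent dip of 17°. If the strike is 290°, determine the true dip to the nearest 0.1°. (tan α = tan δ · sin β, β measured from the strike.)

The section is 20° from the strike.
tan δ = tan α / sin β = tan 17° / sin 20° = 0.3057 / 0.3420 = 0.8939
true dip = arctan 0.8939 = 41.79°

41.8°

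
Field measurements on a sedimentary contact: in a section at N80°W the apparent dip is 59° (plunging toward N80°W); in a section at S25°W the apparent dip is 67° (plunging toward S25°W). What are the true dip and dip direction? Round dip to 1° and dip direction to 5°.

Represent each trace as a vector plunging at its apparent dip toward its trend (east-north-up frame): v₁ = (-0.507, 0.089, -0.857), v₂ = (-0.165, -0.354, -0.921).
n = v₁ × v₂ = (-0.386, -0.325, 0.194) (taken with n_z > 0).
Dip δ = arctan(|n_h|/n_z) = arctan(0.505/0.194) = 68.9°.
Dip direction = atan2(-0.386, -0.325) = 230° (azimuth of n's horizontal projection).

true dip 69°, dip direction 230°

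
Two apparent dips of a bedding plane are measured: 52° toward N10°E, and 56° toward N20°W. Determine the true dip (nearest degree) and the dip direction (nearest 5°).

true dip 56°, dip direction 340°

The two traces are lines in the plane: v₁ = (sin 10°·cos 52°, cos 10°·cos 52°, −sin 52°), v₂ = (sin 340°·cos 56°, cos 340°·cos 56°, −sin 56°).
Cross product v₁ × v₂ gives the pole to the plane: n ∝ (-0.089, 0.239, 0.172).
tan δ = √(n_x²+n_y²)/n_z = 0.255/0.172, so δ = 56.0°.
Dip direction = atan2(-0.089, 0.239) = 340° (azimuth of n's horizontal projection).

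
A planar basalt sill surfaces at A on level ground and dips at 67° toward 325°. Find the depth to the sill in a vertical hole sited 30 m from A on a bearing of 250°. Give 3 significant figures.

The hole lies 75° from the dip direction, so the down-dip offset is 30 × cos 75° = 7.76 m.
Depth = down-dip offset × tan(dip) = 7.76 × tan 67° = 7.76 × 2.3559
Depth = 18.29 m

18.3 m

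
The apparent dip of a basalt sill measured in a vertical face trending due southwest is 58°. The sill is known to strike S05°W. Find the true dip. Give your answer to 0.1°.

The section is 40° from the strike.
tan(true dip) = tan 58° / sin 40° = 2.4897
δ = arctan(2.4897) = 68.12°

68.1°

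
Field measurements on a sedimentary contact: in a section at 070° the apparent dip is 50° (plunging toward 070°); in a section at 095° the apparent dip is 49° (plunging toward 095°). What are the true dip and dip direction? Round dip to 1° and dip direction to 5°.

true dip 50°, dip direction 080°

Represent each trace as a vector plunging at its apparent dip toward its trend (east-north-up frame): v₁ = (0.604, 0.220, -0.766), v₂ = (0.654, -0.057, -0.755).
Cross product v₁ × v₂ gives the pole to the plane: n ∝ (0.210, 0.045, 0.178).
tan δ = √(n_x²+n_y²)/n_z = 0.214/0.178, so δ = 50.3°.
The horizontal component of n points toward azimuth atan2(n_x, n_y) = 78°, the dip direction.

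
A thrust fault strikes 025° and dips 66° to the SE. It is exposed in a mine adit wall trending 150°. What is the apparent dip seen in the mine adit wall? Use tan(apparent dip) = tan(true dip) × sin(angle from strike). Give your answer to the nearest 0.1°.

The strike is 025° and the section trends 150°; the acute angle between them is β = 55°.
tan α = tan 66° × sin 55° = 2.2460 × 0.8192 = 1.8398
apparent dip = arctan 1.8398 = 61.47°

61.5°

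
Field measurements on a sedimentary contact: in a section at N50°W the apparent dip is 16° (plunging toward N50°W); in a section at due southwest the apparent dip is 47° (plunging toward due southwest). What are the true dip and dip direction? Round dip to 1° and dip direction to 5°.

Each apparent-dip line lies in the plane. As unit vectors (x east, y north, z up), v₁ plunges 16°→N50°W and v₂ plunges 47°→due southwest.
Cross product v₁ × v₂ gives the pole to the plane: n ∝ (-0.585, -0.406, 0.653).
True dip = arccos(n_z / |n|) = arccos(0.6761) = 47.5°.
Dip direction = azimuth of (n_x, n_y) = atan2(-0.585, -0.406) = 235°.

true dip 47°, dip direction 235°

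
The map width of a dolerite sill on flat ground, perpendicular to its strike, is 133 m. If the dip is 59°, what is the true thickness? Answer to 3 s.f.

114 m

True thickness t = w · sin(dip) = 133 × sin 59°
t = 133 × 0.8572 = 114.003 m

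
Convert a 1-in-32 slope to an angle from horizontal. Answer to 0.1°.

1.8°

tan θ = 1/32 = 0.0312
θ = arctan(0.0312) = 1.79°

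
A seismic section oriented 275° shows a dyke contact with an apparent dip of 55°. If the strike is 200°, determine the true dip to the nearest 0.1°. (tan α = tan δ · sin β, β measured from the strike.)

55.9°

The section is 75° from the strike.
tan(true dip) = tan 55° / sin 75° = 1.4785
δ = arctan(1.4785) = 55.93°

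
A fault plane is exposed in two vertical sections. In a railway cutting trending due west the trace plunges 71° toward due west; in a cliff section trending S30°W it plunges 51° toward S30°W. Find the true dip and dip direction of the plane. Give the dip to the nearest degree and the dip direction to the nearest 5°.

true dip 71°, dip direction 275°

Represent each trace as a vector plunging at its apparent dip toward its trend (east-north-up frame): v₁ = (-0.326, -0.000, -0.946), v₂ = (-0.315, -0.545, -0.777).
Cross product v₁ × v₂ gives the pole to the plane: n ∝ (-0.515, 0.045, 0.177).
tan δ = √(n_x²+n_y²)/n_z = 0.517/0.177, so δ = 71.1°.
Dip direction = azimuth of (n_x, n_y) = atan2(-0.515, 0.045) = 275°.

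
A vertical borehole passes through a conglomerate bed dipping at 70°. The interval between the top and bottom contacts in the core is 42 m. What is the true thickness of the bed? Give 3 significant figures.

14.4 m

True thickness t = h · cos(dip) = 42 × cos 70°
t = 42 × 0.3420 = 14.365 m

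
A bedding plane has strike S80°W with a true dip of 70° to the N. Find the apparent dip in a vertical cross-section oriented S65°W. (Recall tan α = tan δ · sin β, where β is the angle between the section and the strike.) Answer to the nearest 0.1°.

35.4°

The strike is S80°W and the section trends S65°W; the acute angle between them is β = 15°.
tan(apparent dip) = tan 70° · sin 15° = 0.7111
apparent dip = arctan 0.7111 = 35.42°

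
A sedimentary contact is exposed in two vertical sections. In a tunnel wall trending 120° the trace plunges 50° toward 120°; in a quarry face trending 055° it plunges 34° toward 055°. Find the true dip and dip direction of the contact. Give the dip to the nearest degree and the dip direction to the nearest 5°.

true dip 50°, dip direction 110°

Represent each trace as a vector plunging at its apparent dip toward its trend (east-north-up frame): v₁ = (0.557, -0.321, -0.766), v₂ = (0.679, 0.476, -0.559).
Cross product v₁ × v₂ gives the pole to the plane: n ∝ (0.544, -0.209, 0.483).
tan δ = √(n_x²+n_y²)/n_z = 0.583/0.483, so δ = 50.3°.
Dip direction = azimuth of (n_x, n_y) = atan2(0.544, -0.209) = 111°.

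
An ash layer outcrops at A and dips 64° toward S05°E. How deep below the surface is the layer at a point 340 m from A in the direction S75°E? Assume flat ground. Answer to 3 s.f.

The hole lies 70° from the dip direction, so the down-dip offset is 340 × cos 70° = 116.29 m.
Depth = down-dip offset × tan(dip) = 116.29 × tan 64° = 116.29 × 2.0503
Depth = 238.42 m

238 m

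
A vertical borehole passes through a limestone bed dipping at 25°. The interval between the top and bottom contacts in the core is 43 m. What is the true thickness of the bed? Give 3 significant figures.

True thickness t = h · cos(dip) = 43 × cos 25°
t = 43 × 0.9063 = 38.971 m

39.0 m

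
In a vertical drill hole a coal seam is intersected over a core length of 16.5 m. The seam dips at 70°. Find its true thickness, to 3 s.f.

True thickness t = h · cos(dip) = 16.5 × cos 70°
t = 16.5 × 0.3420 = 5.643 m

5.64 m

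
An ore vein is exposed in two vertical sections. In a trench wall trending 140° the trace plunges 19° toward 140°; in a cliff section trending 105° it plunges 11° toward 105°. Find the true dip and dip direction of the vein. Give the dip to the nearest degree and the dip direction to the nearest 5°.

Represent each trace as a vector plunging at its apparent dip toward its trend (east-north-up frame): v₁ = (0.608, -0.724, -0.326), v₂ = (0.948, -0.254, -0.191).
Cross product v₁ × v₂ gives the pole to the plane: n ∝ (0.055, -0.193, 0.532).
Dip δ = arctan(|n_h|/n_z) = arctan(0.201/0.532) = 20.6°.
Dip direction = atan2(0.055, -0.193) = 164° (azimuth of n's horizontal projection).

true dip 21°, dip direction 165°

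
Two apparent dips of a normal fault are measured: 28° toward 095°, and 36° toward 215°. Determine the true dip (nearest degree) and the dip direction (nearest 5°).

The two traces are lines in the plane: v₁ = (sin 95°·cos 28°, cos 95°·cos 28°, −sin 28°), v₂ = (sin 215°·cos 36°, cos 215°·cos 36°, −sin 36°).
Cross product v₁ × v₂ gives the pole to the plane: n ∝ (0.266, -0.735, 0.619).
Dip δ = arctan(|n_h|/n_z) = arctan(0.781/0.619) = 51.6°.
The horizontal component of n points toward azimuth atan2(n_x, n_y) = 160°, the dip direction.

true dip 52°, dip direction 160°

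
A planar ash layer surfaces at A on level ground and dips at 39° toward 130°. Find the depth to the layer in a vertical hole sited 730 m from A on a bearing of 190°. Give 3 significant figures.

The hole lies 60° from the dip direction, so the down-dip offset is 730 × cos 60° = 365.00 m.
Depth = down-dip offset × tan(dip) = 365.00 × tan 39° = 365.00 × 0.8098
Depth = 295.57 m

296 m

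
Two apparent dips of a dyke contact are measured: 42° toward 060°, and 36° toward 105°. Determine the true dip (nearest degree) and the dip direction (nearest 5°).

The two traces are lines in the plane: v₁ = (sin 60°·cos 42°, cos 60°·cos 42°, −sin 42°), v₂ = (sin 105°·cos 36°, cos 105°·cos 36°, −sin 36°).
n = v₁ × v₂ = (0.359, 0.145, 0.425) (taken with n_z > 0).
Dip δ = arctan(|n_h|/n_z) = arctan(0.387/0.425) = 42.3°.
Dip direction = atan2(0.359, 0.145) = 68° (azimuth of n's horizontal projection).

true dip 42°, dip direction 070°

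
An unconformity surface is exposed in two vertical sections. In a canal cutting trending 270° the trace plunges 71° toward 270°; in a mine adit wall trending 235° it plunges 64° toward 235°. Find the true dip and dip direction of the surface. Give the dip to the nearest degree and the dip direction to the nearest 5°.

true dip 71°, dip direction 280°

The two traces are lines in the plane: v₁ = (sin 270°·cos 71°, cos 270°·cos 71°, −sin 71°), v₂ = (sin 235°·cos 64°, cos 235°·cos 64°, −sin 64°).
Cross product v₁ × v₂ gives the pole to the plane: n ∝ (-0.238, 0.047, 0.082).
True dip = arccos(n_z / |n|) = arccos(0.3200) = 71.3°.
Dip direction = atan2(-0.238, 0.047) = 281° (azimuth of n's horizontal projection).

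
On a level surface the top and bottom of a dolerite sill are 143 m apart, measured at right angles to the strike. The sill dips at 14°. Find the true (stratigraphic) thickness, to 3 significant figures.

True thickness t = w · sin(dip) = 143 × sin 14°
t = 143 × 0.2419 = 34.595 m

34.6 m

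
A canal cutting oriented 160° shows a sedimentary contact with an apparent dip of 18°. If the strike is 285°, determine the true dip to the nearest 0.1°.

21.6°

The section is 55° from the strike.
tan δ = tan α / sin β = tan 18° / sin 55° = 0.3249 / 0.8192 = 0.3967
δ = arctan(0.3967) = 21.64°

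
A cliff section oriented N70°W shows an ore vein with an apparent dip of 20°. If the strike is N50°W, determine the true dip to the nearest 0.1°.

46.8°

β = acute angle between strike N50°W and section N70°W = 20°.
tan(true dip) = tan 20° / sin 20° = 1.0642
δ = arctan(1.0642) = 46.78°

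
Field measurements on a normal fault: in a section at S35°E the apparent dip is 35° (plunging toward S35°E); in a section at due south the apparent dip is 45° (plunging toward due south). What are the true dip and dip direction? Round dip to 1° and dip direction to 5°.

Each apparent-dip line lies in the plane. As unit vectors (x east, y north, z up), v₁ plunges 35°→S35°E and v₂ plunges 45°→due south.
The plane normal is n = v₁ × v₂ ∝ (-0.069, -0.332, 0.332).
tan δ = √(n_x²+n_y²)/n_z = 0.339/0.332, so δ = 45.6°.
Dip direction = azimuth of (n_x, n_y) = atan2(-0.069, -0.332) = 192°.

true dip 46°, dip direction 190°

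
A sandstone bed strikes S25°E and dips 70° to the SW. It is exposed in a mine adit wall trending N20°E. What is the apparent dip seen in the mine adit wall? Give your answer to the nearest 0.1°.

The section lies 45° from the strike.
tan α = tan 70° × sin 45° = 2.7475 × 0.7071 = 1.9428
apparent dip = arctan 1.9428 = 62.76°

62.8°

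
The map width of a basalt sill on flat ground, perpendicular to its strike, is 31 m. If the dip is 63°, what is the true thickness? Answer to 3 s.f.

27.6 m

True thickness t = w · sin(dip) = 31 × sin 63°
t = 31 × 0.8910 = 27.621 m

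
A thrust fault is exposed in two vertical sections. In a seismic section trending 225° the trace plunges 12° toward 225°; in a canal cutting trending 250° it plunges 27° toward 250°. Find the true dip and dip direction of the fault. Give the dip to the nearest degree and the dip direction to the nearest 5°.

Each apparent-dip line lies in the plane. As unit vectors (x east, y north, z up), v₁ plunges 12°→225° and v₂ plunges 27°→250°.
n = v₁ × v₂ = (-0.251, 0.140, 0.368) (taken with n_z > 0).
tan δ = √(n_x²+n_y²)/n_z = 0.287/0.368, so δ = 37.9°.
The horizontal component of n points toward azimuth atan2(n_x, n_y) = 299°, the dip direction.

true dip 38°, dip direction 300°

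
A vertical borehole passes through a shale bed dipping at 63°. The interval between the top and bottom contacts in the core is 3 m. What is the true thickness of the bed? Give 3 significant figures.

True thickness t = h · cos(dip) = 3 × cos 63°
t = 3 × 0.4540 = 1.362 m

1.36 m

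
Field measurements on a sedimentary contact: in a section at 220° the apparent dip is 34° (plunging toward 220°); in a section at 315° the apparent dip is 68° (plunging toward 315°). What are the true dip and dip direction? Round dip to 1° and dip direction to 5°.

true dip 69°, dip direction 295°

The two traces are lines in the plane: v₁ = (sin 220°·cos 34°, cos 220°·cos 34°, −sin 34°), v₂ = (sin 315°·cos 68°, cos 315°·cos 68°, −sin 68°).
n = v₁ × v₂ = (-0.737, 0.346, 0.309) (taken with n_z > 0).
tan δ = √(n_x²+n_y²)/n_z = 0.814/0.309, so δ = 69.2°.
The horizontal component of n points toward azimuth atan2(n_x, n_y) = 295°, the dip direction.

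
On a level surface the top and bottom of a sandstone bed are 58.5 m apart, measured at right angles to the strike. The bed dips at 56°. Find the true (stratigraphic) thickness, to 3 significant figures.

48.5 m

True thickness t = w · sin(dip) = 58.5 × sin 56°
t = 58.5 × 0.8290 = 48.499 m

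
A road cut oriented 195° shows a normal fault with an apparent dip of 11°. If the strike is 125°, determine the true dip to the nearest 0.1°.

11.7°

The section is 70° from the strike.
tan δ = tan α / sin β = tan 11° / sin 70° = 0.1944 / 0.9397 = 0.2069
δ = arctan(0.2069) = 11.69°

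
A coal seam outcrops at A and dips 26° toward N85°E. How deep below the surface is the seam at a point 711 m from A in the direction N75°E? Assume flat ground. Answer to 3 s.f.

The hole lies 10° from the dip direction, so the down-dip offset is 711 × cos 10° = 700.20 m.
Depth = down-dip offset × tan(dip) = 700.20 × tan 26° = 700.20 × 0.4877
Depth = 341.51 m

342 m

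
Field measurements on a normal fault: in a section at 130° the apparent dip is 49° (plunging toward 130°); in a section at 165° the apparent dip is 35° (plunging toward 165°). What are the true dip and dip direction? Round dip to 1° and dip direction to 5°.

Each apparent-dip line lies in the plane. As unit vectors (x east, y north, z up), v₁ plunges 49°→130° and v₂ plunges 35°→165°.
Cross product v₁ × v₂ gives the pole to the plane: n ∝ (0.355, -0.128, 0.308).
True dip = arccos(n_z / |n|) = arccos(0.6323) = 50.8°.
Dip direction = atan2(0.355, -0.128) = 110° (azimuth of n's horizontal projection).

true dip 51°, dip direction 110°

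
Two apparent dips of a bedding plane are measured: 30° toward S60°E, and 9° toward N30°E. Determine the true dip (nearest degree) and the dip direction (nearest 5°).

true dip 31°, dip direction 105°

The two traces are lines in the plane: v₁ = (sin 120°·cos 30°, cos 120°·cos 30°, −sin 30°), v₂ = (sin 30°·cos 9°, cos 30°·cos 9°, −sin 9°).
n = v₁ × v₂ = (0.495, -0.130, 0.855) (taken with n_z > 0).
Dip δ = arctan(|n_h|/n_z) = arctan(0.512/0.855) = 30.9°.
Dip direction = atan2(0.495, -0.130) = 105° (azimuth of n's horizontal projection).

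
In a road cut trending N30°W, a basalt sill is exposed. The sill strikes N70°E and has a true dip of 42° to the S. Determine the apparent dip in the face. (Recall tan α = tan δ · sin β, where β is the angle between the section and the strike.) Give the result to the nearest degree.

Angle between strike (N70°E) and section (N30°W): β = 80°.
tan(apparent dip) = tan 42° · sin 80° = 0.8867
α = arctan(0.8867) = 41.56°

42°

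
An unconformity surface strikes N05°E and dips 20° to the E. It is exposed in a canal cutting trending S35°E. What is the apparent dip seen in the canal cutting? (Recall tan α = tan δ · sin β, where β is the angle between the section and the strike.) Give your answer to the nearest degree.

The section lies 40° from the strike.
tan α = tan 20° × sin 40° = 0.3640 × 0.6428 = 0.2340
apparent dip = arctan 0.2340 = 13.17°

13°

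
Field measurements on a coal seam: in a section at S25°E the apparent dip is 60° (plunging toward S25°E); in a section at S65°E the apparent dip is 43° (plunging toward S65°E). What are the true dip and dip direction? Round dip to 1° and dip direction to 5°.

true dip 61°, dip direction 175°

The two traces are lines in the plane: v₁ = (sin 155°·cos 60°, cos 155°·cos 60°, −sin 60°), v₂ = (sin 115°·cos 43°, cos 115°·cos 43°, −sin 43°).
n = v₁ × v₂ = (0.041, -0.430, 0.235) (taken with n_z > 0).
True dip = arccos(n_z / |n|) = arccos(0.4780) = 61.4°.
The horizontal component of n points toward azimuth atan2(n_x, n_y) = 175°, the dip direction.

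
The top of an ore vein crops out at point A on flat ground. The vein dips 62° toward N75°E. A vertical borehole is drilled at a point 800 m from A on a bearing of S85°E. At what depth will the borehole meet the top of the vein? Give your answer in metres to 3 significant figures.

The hole lies 20° from the dip direction, so the down-dip offset is 800 × cos 20° = 751.75 m.
Depth = down-dip offset × tan(dip) = 751.75 × tan 62° = 751.75 × 1.8807
Depth = 1413.84 m

1410 m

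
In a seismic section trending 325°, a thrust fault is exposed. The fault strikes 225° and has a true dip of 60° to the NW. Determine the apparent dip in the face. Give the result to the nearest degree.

Angle between strike (225°) and section (325°): β = 80°.
tan(apparent dip) = tan 60° · sin 80° = 1.7057
α = arctan(1.7057) = 59.62°

60°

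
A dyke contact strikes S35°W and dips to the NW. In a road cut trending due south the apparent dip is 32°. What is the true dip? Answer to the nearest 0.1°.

The section is 35° from the strike.
tan(true dip) = tan 32° / sin 35° = 1.0894
δ = arctan(1.0894) = 47.45°

47.5°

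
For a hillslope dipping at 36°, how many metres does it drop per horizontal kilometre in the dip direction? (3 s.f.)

drop per km = 1000 × tan 36° = 1000 × 0.7265

727 m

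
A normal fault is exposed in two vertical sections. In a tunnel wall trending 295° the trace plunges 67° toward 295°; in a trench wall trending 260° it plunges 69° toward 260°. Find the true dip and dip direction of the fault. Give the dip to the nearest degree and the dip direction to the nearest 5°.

true dip 69°, dip direction 270°

The two traces are lines in the plane: v₁ = (sin 295°·cos 67°, cos 295°·cos 67°, −sin 67°), v₂ = (sin 260°·cos 69°, cos 260°·cos 69°, −sin 69°).
n = v₁ × v₂ = (-0.211, -0.006, 0.080) (taken with n_z > 0).
tan δ = √(n_x²+n_y²)/n_z = 0.212/0.080, so δ = 69.2°.
Dip direction = azimuth of (n_x, n_y) = atan2(-0.211, -0.006) = 268°.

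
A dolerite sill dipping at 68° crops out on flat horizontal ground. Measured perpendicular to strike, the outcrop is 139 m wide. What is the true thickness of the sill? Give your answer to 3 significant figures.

True thickness t = w · sin(dip) = 139 × sin 68°
t = 139 × 0.9272 = 128.879 m

129 m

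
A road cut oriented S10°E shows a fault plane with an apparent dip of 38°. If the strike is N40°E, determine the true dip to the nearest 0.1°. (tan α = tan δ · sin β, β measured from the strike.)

β = acute angle between strike N40°E and section S10°E = 50°.
tan δ = tan α / sin β = tan 38° / sin 50° = 0.7813 / 0.7660 = 1.0199
true dip = arctan 1.0199 = 45.56°

45.6°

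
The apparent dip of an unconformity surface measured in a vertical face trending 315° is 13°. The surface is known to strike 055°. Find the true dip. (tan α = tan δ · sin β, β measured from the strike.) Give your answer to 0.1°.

β = acute angle between strike 055° and section 315° = 80°.
tan δ = tan α / sin β = tan 13° / sin 80° = 0.2309 / 0.9848 = 0.2344
true dip = arctan 0.2344 = 13.19°

13.2°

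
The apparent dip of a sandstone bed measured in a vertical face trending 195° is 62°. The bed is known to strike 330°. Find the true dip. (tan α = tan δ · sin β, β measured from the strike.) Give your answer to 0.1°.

69.4°

β = acute angle between strike 330° and section 195° = 45°.
tan δ = tan α / sin β = tan 62° / sin 45° = 1.8807 / 0.7071 = 2.6597
true dip = arctan 2.6597 = 69.39°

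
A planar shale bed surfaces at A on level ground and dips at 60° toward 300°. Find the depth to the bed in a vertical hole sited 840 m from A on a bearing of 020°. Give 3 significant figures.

The hole lies 80° from the dip direction, so the down-dip offset is 840 × cos 80° = 145.86 m.
Depth = down-dip offset × tan(dip) = 145.86 × tan 60° = 145.86 × 1.7321
Depth = 252.64 m

253 m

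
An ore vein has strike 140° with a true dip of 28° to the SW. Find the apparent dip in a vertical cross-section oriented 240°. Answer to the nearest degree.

28°

The section lies 80° from the strike.
tan(apparent dip) = tan 28° · sin 80° = 0.5236
apparent dip = arctan 0.5236 = 27.64°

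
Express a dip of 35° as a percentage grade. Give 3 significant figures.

70.0%

grade % = 100 × tan 35° = 100 × 0.7002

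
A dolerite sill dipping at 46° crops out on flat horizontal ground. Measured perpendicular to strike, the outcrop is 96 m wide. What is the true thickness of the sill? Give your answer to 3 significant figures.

69.1 m

True thickness t = w · sin(dip) = 96 × sin 46°
t = 96 × 0.7193 = 69.057 m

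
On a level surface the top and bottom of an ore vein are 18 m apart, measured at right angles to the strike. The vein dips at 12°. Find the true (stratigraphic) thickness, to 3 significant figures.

3.74 m

True thickness t = w · sin(dip) = 18 × sin 12°
t = 18 × 0.2079 = 3.742 m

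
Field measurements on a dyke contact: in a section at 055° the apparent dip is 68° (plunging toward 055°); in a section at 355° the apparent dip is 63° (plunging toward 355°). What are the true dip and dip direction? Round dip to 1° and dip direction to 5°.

The two traces are lines in the plane: v₁ = (sin 55°·cos 68°, cos 55°·cos 68°, −sin 68°), v₂ = (sin 355°·cos 63°, cos 355°·cos 63°, −sin 63°).
n = v₁ × v₂ = (0.228, 0.310, 0.147) (taken with n_z > 0).
Dip δ = arctan(|n_h|/n_z) = arctan(0.385/0.147) = 69.1°.
Dip direction = atan2(0.228, 0.310) = 36° (azimuth of n's horizontal projection).

true dip 69°, dip direction 035°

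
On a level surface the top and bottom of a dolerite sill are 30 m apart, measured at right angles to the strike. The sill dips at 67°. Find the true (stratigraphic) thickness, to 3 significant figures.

27.6 m

True thickness t = w · sin(dip) = 30 × sin 67°
t = 30 × 0.9205 = 27.615 m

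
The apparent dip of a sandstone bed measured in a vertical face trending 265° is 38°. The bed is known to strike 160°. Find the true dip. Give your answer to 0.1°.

39.0°

β = acute angle between strike 160° and section 265° = 75°.
tan(true dip) = tan 38° / sin 75° = 0.8088
δ = arctan(0.8088) = 38.97°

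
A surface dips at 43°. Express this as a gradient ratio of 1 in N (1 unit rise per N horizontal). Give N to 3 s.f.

1 in 1.07

1 : N means tan θ = 1/N, so N = 1/tan 43° = 1/0.9325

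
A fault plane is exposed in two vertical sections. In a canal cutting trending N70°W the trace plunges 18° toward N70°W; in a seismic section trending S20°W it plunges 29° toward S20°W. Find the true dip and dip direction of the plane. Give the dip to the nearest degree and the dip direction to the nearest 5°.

Represent each trace as a vector plunging at its apparent dip toward its trend (east-north-up frame): v₁ = (-0.894, 0.325, -0.309), v₂ = (-0.299, -0.822, -0.485).
n = v₁ × v₂ = (-0.412, -0.341, 0.832) (taken with n_z > 0).
Dip δ = arctan(|n_h|/n_z) = arctan(0.534/0.832) = 32.7°.
Dip direction = azimuth of (n_x, n_y) = atan2(-0.412, -0.341) = 230°.

true dip 33°, dip direction 230°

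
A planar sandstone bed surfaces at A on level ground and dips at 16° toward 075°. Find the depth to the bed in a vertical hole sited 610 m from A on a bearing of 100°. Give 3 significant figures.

The hole lies 25° from the dip direction, so the down-dip offset is 610 × cos 25° = 552.85 m.
Depth = down-dip offset × tan(dip) = 552.85 × tan 16° = 552.85 × 0.2867
Depth = 158.53 m

159 m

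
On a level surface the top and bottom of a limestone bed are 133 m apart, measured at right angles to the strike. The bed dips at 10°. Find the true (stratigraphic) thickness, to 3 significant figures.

23.1 m

True thickness t = w · sin(dip) = 133 × sin 10°
t = 133 × 0.1736 = 23.095 m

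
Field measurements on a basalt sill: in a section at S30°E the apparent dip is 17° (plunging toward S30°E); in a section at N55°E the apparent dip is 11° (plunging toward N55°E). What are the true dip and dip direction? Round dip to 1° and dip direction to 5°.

true dip 21°, dip direction 115°

Represent each trace as a vector plunging at its apparent dip toward its trend (east-north-up frame): v₁ = (0.478, -0.828, -0.292), v₂ = (0.804, 0.563, -0.191).
The plane normal is n = v₁ × v₂ ∝ (0.323, -0.144, 0.935).
True dip = arccos(n_z / |n|) = arccos(0.9355) = 20.7°.
Dip direction = atan2(0.323, -0.144) = 114° (azimuth of n's horizontal projection).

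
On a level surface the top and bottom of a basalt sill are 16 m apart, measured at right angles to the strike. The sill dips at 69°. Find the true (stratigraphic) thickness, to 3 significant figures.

14.9 m

True thickness t = w · sin(dip) = 16 × sin 69°
t = 16 × 0.9336 = 14.937 m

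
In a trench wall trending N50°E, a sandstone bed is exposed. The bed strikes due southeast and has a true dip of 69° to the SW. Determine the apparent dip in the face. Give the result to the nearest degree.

69°

The section lies 85° from the strike.
tan α = tan 69° × sin 85° = 2.6051 × 0.9962 = 2.5952
apparent dip = arctan 2.5952 = 68.93°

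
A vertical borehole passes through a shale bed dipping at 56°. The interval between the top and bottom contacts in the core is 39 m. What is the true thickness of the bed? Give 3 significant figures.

21.8 m

True thickness t = h · cos(dip) = 39 × cos 56°
t = 39 × 0.5592 = 21.809 m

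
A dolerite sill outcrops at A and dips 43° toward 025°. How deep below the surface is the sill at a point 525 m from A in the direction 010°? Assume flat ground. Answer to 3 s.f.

473 m

The hole lies 15° from the dip direction, so the down-dip offset is 525 × cos 15° = 507.11 m.
Depth = down-dip offset × tan(dip) = 507.11 × tan 43° = 507.11 × 0.9325
Depth = 472.89 m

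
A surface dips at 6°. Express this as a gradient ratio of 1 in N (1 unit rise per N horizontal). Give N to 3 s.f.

1 in 9.51

1 : N means tan θ = 1/N, so N = 1/tan 6° = 1/0.1051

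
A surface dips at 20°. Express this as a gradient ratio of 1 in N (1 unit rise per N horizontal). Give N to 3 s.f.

1 in 2.75

1 : N means tan θ = 1/N, so N = 1/tan 20° = 1/0.3640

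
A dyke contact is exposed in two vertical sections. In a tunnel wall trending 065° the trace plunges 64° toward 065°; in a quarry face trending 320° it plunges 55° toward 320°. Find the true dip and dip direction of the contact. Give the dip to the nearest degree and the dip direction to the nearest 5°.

true dip 71°, dip direction 020°

Each apparent-dip line lies in the plane. As unit vectors (x east, y north, z up), v₁ plunges 64°→065° and v₂ plunges 55°→320°.
Cross product v₁ × v₂ gives the pole to the plane: n ∝ (0.243, 0.657, 0.243).
tan δ = √(n_x²+n_y²)/n_z = 0.700/0.243, so δ = 70.9°.
The horizontal component of n points toward azimuth atan2(n_x, n_y) = 20°, the dip direction.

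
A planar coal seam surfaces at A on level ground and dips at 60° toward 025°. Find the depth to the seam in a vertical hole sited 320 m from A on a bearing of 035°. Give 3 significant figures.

546 m

The hole lies 10° from the dip direction, so the down-dip offset is 320 × cos 10° = 315.14 m.
Depth = down-dip offset × tan(dip) = 315.14 × tan 60° = 315.14 × 1.7321
Depth = 545.84 m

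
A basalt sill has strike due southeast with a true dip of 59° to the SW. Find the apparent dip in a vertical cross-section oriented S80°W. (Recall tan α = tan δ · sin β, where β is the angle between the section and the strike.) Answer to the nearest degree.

Angle between strike (due southeast) and section (S80°W): β = 55°.
tan α = tan 59° × sin 55° = 1.6643 × 0.8192 = 1.3633
α = arctan(1.3633) = 53.74°

54°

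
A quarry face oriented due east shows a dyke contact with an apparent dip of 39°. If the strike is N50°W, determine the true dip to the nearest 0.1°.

β = acute angle between strike N50°W and section due east = 40°.
tan δ = tan α / sin β = tan 39° / sin 40° = 0.8098 / 0.6428 = 1.2598
true dip = arctan 1.2598 = 51.56°

51.6°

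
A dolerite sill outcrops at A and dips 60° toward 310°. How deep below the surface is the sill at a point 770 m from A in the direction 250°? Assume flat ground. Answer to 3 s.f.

667 m

The hole lies 60° from the dip direction, so the down-dip offset is 770 × cos 60° = 385.00 m.
Depth = down-dip offset × tan(dip) = 385.00 × tan 60° = 385.00 × 1.7321
Depth = 666.84 m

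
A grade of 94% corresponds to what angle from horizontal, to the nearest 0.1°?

43.2°

tan θ = 94/100 = 0.9400
θ = arctan(0.9400) = 43.23°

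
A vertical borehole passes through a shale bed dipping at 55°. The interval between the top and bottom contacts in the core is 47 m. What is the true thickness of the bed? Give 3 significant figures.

27.0 m

True thickness t = h · cos(dip) = 47 × cos 55°
t = 47 × 0.5736 = 26.958 m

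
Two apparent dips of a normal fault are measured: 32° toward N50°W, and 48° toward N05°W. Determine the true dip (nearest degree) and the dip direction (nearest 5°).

true dip 49°, dip direction 005°

Represent each trace as a vector plunging at its apparent dip toward its trend (east-north-up frame): v₁ = (-0.650, 0.545, -0.530), v₂ = (-0.058, 0.667, -0.743).
n = v₁ × v₂ = (0.052, 0.452, 0.401) (taken with n_z > 0).
tan δ = √(n_x²+n_y²)/n_z = 0.455/0.401, so δ = 48.6°.
Dip direction = atan2(0.052, 0.452) = 7° (azimuth of n's horizontal projection).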